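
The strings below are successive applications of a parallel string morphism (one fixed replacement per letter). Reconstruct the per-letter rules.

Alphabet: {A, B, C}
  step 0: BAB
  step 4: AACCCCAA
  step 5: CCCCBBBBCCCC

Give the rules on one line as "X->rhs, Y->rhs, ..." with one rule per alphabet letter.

  step 4 ⇒ step 5: AACCCCAA ⇒ CC·CC·B·B·B·B·CC·CC
    A ↦ CC
    C ↦ B
    B ↦ A  (constrained at step 0)

A->CC, B->A, C->B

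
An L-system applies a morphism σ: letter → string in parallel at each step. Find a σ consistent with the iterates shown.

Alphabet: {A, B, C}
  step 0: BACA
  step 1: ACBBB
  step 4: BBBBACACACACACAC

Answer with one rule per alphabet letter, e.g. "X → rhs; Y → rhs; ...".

A->B, B->AC, C->B

  step 0 ⇒ step 1: BACA ⇒ AC·B·B·B
    A ↦ B
    B ↦ AC
    C ↦ B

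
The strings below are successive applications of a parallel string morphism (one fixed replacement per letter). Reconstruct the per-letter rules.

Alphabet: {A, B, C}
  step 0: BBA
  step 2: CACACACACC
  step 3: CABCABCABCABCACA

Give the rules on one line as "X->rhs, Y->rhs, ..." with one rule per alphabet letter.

A->B, B->CC, C->CA

  step 2 ⇒ step 3: CACACACACC ⇒ CA·B·CA·B·CA·B·CA·B·CA·CA
    A ↦ B
    C ↦ CA
    B ↦ CC  (constrained at step 0)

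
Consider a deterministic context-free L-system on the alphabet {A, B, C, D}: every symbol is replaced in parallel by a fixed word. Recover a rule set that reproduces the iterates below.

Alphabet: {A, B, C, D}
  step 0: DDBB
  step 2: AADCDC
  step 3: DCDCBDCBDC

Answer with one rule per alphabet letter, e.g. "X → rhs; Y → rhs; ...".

  step 2 ⇒ step 3: AADCDC ⇒ DC·DC·B·DC·B·DC
    A ↦ DC
    C ↦ DC
    D ↦ B
    B ↦ A  (constrained at step 0)

A->DC, B->A, C->DC, D->B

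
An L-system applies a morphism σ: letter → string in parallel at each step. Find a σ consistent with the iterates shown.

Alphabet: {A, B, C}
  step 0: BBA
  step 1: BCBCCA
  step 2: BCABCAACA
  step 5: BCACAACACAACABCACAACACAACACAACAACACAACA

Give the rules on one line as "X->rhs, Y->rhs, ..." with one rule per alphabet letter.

  step 1 ⇒ step 2: BCBCCA ⇒ BC·A·BC·A·A·CA
    A ↦ CA
    B ↦ BC
    C ↦ A

A->CA, B->BC, C->A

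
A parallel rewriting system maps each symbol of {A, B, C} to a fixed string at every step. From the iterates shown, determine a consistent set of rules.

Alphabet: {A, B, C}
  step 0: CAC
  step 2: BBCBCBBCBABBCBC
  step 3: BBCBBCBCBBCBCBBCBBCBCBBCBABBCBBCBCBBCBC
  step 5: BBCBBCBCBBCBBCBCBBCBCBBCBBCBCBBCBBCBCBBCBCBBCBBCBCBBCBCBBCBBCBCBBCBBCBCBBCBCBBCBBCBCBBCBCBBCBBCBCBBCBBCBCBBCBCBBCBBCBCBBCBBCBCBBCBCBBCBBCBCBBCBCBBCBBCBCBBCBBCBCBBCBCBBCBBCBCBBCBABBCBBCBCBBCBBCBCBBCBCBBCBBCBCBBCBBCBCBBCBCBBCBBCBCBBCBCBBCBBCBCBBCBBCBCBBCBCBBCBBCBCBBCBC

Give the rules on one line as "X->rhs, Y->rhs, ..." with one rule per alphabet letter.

A->BA, B->BBC, C->BC

  step 2 ⇒ step 3: BBCBCBBCBABBCBC ⇒ BBC·BBC·BC·BBC·BC·BBC·BBC·BC·BBC·BA·BBC·BBC·BC·BBC·BC
    A ↦ BA
    B ↦ BBC
    C ↦ BC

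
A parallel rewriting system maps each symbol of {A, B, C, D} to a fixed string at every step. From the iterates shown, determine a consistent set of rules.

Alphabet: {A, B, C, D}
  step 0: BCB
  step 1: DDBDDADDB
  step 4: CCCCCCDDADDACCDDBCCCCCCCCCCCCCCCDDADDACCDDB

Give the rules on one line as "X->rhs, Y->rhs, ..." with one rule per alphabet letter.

A->C, B->DDB, C->DDA, D->C

  step 0 ⇒ step 1: BCB ⇒ DDB·DDA·DDB
    B ↦ DDB
    C ↦ DDA
    A ↦ C  (constrained at step 1)
    D ↦ C  (constrained at step 1)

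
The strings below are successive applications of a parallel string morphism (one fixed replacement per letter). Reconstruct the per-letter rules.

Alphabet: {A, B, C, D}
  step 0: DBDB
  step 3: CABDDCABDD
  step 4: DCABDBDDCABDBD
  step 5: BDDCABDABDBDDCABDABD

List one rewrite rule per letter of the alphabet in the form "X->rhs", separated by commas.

A->C, B->A, C->D, D->BD

  step 4 ⇒ step 5: DCABDBDDCABDBD ⇒ BD·D·C·A·BD·A·BD·BD·D·C·A·BD·A·BD
    A ↦ C
    B ↦ A
    C ↦ D
    D ↦ BD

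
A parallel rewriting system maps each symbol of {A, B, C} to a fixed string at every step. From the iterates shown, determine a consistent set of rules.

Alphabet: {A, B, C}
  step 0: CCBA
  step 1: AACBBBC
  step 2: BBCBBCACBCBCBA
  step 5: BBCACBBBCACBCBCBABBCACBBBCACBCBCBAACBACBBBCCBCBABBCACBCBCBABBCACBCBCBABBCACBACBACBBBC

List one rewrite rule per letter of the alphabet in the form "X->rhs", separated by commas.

A->BBC, B->CB, C->A

  step 1 ⇒ step 2: AACBBBC ⇒ BBC·BBC·A·CB·CB·CB·A
    A ↦ BBC
    B ↦ CB
    C ↦ A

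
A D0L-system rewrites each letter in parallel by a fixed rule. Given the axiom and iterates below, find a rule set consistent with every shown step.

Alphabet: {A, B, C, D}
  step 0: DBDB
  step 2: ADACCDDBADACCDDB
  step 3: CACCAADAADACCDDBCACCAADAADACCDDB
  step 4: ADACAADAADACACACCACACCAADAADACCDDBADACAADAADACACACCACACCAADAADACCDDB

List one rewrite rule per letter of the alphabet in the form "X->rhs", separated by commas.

A->CA, B->DDB, C->ADA, D->C

  step 3 ⇒ step 4: CACCAADAADACCDDBCACCAADAADACCDDB ⇒ ADA·CA·ADA·ADA·CA·CA·C·CA·CA·C·CA·ADA·ADA·C·C·DDB·ADA·CA·ADA·ADA·CA·CA·C·CA·CA·C·CA·ADA·ADA·C·C·DDB
    A ↦ CA
    B ↦ DDB
    C ↦ ADA
    D ↦ C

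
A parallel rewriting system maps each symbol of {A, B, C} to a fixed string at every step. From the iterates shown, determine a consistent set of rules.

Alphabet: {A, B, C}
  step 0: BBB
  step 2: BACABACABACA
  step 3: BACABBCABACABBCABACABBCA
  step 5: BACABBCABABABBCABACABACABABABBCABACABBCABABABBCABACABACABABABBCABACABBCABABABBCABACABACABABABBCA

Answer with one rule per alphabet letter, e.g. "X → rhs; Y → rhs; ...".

A->CA, B->BA, C->BB

  step 2 ⇒ step 3: BACABACABACA ⇒ BA·CA·BB·CA·BA·CA·BB·CA·BA·CA·BB·CA
    A ↦ CA
    B ↦ BA
    C ↦ BB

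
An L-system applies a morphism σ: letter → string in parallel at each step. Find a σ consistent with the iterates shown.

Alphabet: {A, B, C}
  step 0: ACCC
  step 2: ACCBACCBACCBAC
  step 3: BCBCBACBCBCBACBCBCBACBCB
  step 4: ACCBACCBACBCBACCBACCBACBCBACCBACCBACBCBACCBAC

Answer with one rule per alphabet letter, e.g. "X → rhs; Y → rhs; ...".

A->B, B->AC, C->CB

  step 3 ⇒ step 4: BCBCBACBCBCBACBCBCBACBCB ⇒ AC·CB·AC·CB·AC·B·CB·AC·CB·AC·CB·AC·B·CB·AC·CB·AC·CB·AC·B·CB·AC·CB·AC
    A ↦ B
    B ↦ AC
    C ↦ CB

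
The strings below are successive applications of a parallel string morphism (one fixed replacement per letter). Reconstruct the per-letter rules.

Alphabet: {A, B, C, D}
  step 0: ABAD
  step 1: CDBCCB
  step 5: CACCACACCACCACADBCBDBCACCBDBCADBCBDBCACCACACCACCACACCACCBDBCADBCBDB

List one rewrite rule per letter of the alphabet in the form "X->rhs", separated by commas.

  step 0 ⇒ step 1: ABAD ⇒ C·DB·C·CB
    A ↦ C
    B ↦ DB
    D ↦ CB
    C ↦ CA  (constrained at step 1)

A->C, B->DB, C->CA, D->CB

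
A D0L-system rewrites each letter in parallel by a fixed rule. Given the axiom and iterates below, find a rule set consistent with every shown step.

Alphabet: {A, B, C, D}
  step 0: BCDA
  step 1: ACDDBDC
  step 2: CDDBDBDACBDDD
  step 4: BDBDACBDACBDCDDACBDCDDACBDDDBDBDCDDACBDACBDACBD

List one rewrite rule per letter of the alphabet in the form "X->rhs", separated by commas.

  step 1 ⇒ step 2: ACDDBDC ⇒ C·DD·BD·BD·AC·BD·DD
    A ↦ C
    B ↦ AC
    C ↦ DD
    D ↦ BD

A->C, B->AC, C->DD, D->BD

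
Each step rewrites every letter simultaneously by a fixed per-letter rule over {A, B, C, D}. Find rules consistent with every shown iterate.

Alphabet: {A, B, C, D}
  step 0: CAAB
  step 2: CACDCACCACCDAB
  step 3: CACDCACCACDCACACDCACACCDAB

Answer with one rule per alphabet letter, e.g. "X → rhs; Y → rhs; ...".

  step 2 ⇒ step 3: CACDCACCACCDAB ⇒ CA·CD·CA·C·CA·CD·CA·CA·CD·CA·CA·C·CD·AB
    A ↦ CD
    B ↦ AB
    C ↦ CA
    D ↦ C

A->CD, B->AB, C->CA, D->C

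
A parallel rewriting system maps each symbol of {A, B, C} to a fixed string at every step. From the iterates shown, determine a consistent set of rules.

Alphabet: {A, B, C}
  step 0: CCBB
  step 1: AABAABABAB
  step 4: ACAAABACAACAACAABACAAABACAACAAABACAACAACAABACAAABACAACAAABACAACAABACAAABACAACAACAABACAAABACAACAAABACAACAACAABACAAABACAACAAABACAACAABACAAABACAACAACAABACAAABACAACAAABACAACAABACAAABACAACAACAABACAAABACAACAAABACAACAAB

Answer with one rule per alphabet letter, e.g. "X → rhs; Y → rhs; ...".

A->ACA, B->AB, C->AAB

  step 0 ⇒ step 1: CCBB ⇒ AAB·AAB·AB·AB
    B ↦ AB
    C ↦ AAB
    A ↦ ACA  (constrained at step 1)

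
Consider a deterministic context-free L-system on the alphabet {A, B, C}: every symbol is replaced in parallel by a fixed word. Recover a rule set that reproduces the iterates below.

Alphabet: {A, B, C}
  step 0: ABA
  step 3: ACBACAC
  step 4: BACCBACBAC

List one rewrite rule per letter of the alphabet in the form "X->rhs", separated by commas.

A->B, B->C, C->AC

  step 3 ⇒ step 4: ACBACAC ⇒ B·AC·C·B·AC·B·AC
    A ↦ B
    B ↦ C
    C ↦ AC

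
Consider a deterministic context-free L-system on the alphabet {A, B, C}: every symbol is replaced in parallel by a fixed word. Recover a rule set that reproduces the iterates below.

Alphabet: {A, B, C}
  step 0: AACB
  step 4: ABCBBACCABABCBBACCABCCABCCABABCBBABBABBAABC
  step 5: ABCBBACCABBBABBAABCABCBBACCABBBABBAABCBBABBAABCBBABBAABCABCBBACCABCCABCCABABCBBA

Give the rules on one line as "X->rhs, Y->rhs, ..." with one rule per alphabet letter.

  step 4 ⇒ step 5: ABCBBACCABABCBBACCABCCABCCABABCBBABBABBAABC ⇒ AB·C·BBA·C·C·AB·BBA·BBA·AB·C·AB·C·BBA·C·C·AB·BBA·BBA·AB·C·BBA·BBA·AB·C·BBA·BBA·AB·C·AB·C·BBA·C·C·AB·C·C·AB·C·C·AB·AB·C·BBA
    A ↦ AB
    B ↦ C
    C ↦ BBA

A->AB, B->C, C->BBA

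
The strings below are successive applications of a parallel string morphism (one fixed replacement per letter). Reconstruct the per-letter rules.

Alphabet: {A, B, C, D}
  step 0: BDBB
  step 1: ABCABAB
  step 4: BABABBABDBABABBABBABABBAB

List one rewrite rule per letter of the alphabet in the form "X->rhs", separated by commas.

A->B, B->AB, C->D, D->C

  step 0 ⇒ step 1: BDBB ⇒ AB·C·AB·AB
    B ↦ AB
    D ↦ C
    A ↦ B  (constrained at step 1)
    C ↦ D  (constrained at step 1)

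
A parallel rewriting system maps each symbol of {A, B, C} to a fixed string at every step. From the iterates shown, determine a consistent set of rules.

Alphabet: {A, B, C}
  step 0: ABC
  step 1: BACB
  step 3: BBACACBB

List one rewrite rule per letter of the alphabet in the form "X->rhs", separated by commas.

  step 0 ⇒ step 1: ABC ⇒ B·AC·B
    A ↦ B
    B ↦ AC
    C ↦ B

A->B, B->AC, C->B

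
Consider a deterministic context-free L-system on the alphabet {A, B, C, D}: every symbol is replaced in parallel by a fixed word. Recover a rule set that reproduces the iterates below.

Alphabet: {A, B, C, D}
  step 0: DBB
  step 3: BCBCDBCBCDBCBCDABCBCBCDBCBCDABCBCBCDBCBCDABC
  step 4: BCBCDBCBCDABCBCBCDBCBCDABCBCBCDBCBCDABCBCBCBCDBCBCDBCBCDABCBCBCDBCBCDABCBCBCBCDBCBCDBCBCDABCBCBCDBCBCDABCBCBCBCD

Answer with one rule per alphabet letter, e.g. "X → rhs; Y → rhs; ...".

A->BC, B->BC, C->BCD, D->ABC

  step 3 ⇒ step 4: BCBCDBCBCDBCBCDABCBCBCDBCBCDABCBCBCDBCBCDABC ⇒ BC·BCD·BC·BCD·ABC·BC·BCD·BC·BCD·ABC·BC·BCD·BC·BCD·ABC·BC·BC·BCD·BC·BCD·BC·BCD·ABC·BC·BCD·BC·BCD·ABC·BC·BC·BCD·BC·BCD·BC·BCD·ABC·BC·BCD·BC·BCD·ABC·BC·BC·BCD
    A ↦ BC
    B ↦ BC
    C ↦ BCD
    D ↦ ABC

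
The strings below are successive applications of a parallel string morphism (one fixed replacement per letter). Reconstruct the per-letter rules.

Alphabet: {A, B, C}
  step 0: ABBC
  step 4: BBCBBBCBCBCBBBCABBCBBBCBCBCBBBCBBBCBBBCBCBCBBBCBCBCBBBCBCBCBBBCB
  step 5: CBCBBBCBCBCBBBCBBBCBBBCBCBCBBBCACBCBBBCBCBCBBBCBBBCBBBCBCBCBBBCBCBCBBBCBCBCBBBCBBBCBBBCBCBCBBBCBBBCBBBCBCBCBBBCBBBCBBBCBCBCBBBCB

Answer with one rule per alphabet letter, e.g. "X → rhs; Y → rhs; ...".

A->CA, B->CB, C->BB

  step 4 ⇒ step 5: BBCBBBCBCBCBBBCABBCBBBCBCBCBBBCBBBCBBBCBCBCBBBCBCBCBBBCBCBCBBBCB ⇒ CB·CB·BB·CB·CB·CB·BB·CB·BB·CB·BB·CB·CB·CB·BB·CA·CB·CB·BB·CB·CB·CB·BB·CB·BB·CB·BB·CB·CB·CB·BB·CB·CB·CB·BB·CB·CB·CB·BB·CB·BB·CB·BB·CB·CB·CB·BB·CB·BB·CB·BB·CB·CB·CB·BB·CB·BB·CB·BB·CB·CB·CB·BB·CB
    A ↦ CA
    B ↦ CB
    C ↦ BB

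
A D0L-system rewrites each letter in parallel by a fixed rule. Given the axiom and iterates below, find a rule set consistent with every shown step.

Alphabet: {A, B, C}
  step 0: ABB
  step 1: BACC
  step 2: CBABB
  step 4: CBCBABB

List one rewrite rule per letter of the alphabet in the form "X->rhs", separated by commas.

A->BA, B->C, C->B

  step 1 ⇒ step 2: BACC ⇒ C·BA·B·B
    A ↦ BA
    B ↦ C
    C ↦ B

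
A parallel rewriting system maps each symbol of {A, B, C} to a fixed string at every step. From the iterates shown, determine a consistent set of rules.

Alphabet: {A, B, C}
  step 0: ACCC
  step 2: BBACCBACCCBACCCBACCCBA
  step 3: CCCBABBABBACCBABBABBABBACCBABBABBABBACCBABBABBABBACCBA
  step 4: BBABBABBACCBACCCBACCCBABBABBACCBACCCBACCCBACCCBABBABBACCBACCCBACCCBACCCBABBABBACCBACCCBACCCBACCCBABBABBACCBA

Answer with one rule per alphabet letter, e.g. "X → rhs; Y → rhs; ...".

A->CBA, B->C, C->BBA

  step 3 ⇒ step 4: CCCBABBABBACCBABBABBABBACCBABBABBABBACCBABBABBABBACCBA ⇒ BBA·BBA·BBA·C·CBA·C·C·CBA·C·C·CBA·BBA·BBA·C·CBA·C·C·CBA·C·C·CBA·C·C·CBA·BBA·BBA·C·CBA·C·C·CBA·C·C·CBA·C·C·CBA·BBA·BBA·C·CBA·C·C·CBA·C·C·CBA·C·C·CBA·BBA·BBA·C·CBA
    A ↦ CBA
    B ↦ C
    C ↦ BBA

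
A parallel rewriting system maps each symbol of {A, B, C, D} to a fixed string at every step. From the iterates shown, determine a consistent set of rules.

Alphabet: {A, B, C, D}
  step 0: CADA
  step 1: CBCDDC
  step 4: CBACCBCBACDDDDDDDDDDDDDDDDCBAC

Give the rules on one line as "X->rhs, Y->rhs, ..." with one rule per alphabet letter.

  step 0 ⇒ step 1: CADA ⇒ CB·C·DD·C
    A ↦ C
    C ↦ CB
    D ↦ DD
    B ↦ A  (constrained at step 1)

A->C, B->A, C->CB, D->DD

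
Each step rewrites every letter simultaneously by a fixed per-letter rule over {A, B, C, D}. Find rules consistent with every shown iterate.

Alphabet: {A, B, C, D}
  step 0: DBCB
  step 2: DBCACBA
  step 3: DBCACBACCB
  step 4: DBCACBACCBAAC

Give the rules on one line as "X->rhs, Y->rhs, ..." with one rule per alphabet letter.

  step 3 ⇒ step 4: DBCACBACCB ⇒ DB·C·A·CB·A·C·CB·A·A·C
    A ↦ CB
    B ↦ C
    C ↦ A
    D ↦ DB

A->CB, B->C, C->A, D->DB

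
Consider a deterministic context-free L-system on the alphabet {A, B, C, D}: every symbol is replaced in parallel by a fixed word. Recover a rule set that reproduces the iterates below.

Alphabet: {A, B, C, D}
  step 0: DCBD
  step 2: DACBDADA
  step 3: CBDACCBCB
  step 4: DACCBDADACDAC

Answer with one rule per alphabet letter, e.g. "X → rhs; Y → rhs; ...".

A->B, B->C, C->DA, D->C

  step 3 ⇒ step 4: CBDACCBCB ⇒ DA·C·C·B·DA·DA·C·DA·C
    A ↦ B
    B ↦ C
    C ↦ DA
    D ↦ C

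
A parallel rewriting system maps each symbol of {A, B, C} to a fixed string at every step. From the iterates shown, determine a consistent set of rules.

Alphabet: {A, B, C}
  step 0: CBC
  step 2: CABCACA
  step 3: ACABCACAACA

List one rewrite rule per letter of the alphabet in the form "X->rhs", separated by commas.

A->CA, B->BC, C->A

  step 2 ⇒ step 3: CABCACA ⇒ A·CA·BC·A·CA·A·CA
    A ↦ CA
    B ↦ BC
    C ↦ A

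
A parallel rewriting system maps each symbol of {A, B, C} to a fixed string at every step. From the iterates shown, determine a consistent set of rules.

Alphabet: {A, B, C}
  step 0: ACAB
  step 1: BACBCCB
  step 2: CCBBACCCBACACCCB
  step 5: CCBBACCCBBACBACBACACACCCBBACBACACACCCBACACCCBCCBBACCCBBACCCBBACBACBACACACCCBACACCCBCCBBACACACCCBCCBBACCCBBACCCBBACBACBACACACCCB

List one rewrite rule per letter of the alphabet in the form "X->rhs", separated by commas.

  step 1 ⇒ step 2: BACBCCB ⇒ CCB·B·AC·CCB·AC·AC·CCB
    A ↦ B
    B ↦ CCB
    C ↦ AC

A->B, B->CCB, C->AC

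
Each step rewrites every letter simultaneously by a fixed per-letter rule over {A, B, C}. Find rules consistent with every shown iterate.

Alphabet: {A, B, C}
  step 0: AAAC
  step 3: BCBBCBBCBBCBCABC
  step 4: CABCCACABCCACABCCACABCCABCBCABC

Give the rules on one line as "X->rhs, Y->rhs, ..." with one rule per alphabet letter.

  step 3 ⇒ step 4: BCBBCBBCBBCBCABC ⇒ CA·BC·CA·CA·BC·CA·CA·BC·CA·CA·BC·CA·BC·B·CA·BC
    A ↦ B
    B ↦ CA
    C ↦ BC

A->B, B->CA, C->BC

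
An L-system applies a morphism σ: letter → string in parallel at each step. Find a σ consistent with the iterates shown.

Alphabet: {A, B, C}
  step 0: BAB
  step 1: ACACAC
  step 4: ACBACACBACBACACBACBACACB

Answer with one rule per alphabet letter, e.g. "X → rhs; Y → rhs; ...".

A->AC, B->AC, C->B

  step 0 ⇒ step 1: BAB ⇒ AC·AC·AC
    A ↦ AC
    B ↦ AC
    C ↦ B  (constrained at step 1)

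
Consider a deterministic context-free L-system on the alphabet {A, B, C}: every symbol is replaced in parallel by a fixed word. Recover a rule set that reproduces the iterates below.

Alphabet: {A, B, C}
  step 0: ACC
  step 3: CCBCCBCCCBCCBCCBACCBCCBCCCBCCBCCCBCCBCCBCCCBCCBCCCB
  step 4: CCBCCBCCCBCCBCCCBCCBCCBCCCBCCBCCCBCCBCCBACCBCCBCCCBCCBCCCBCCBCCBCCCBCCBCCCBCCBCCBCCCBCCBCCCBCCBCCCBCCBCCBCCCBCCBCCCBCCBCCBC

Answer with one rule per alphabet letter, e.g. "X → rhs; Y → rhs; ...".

  step 3 ⇒ step 4: CCBCCBCCCBCCBCCBACCBCCBCCCBCCBCCCBCCBCCBCCCBCCBCCCB ⇒ CCB·CCB·C·CCB·CCB·C·CCB·CCB·CCB·C·CCB·CCB·C·CCB·CCB·C·CBA·CCB·CCB·C·CCB·CCB·C·CCB·CCB·CCB·C·CCB·CCB·C·CCB·CCB·CCB·C·CCB·CCB·C·CCB·CCB·C·CCB·CCB·CCB·C·CCB·CCB·C·CCB·CCB·CCB·C
    A ↦ CBA
    B ↦ C
    C ↦ CCB

A->CBA, B->C, C->CCB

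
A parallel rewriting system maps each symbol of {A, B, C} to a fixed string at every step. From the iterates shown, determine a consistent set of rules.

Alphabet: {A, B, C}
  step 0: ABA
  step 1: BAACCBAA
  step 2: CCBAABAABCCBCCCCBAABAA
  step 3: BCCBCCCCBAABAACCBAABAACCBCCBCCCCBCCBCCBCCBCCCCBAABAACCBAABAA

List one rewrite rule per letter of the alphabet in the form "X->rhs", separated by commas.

  step 2 ⇒ step 3: CCBAABAABCCBCCCCBAABAA ⇒ BCC·BCC·CC·BAA·BAA·CC·BAA·BAA·CC·BCC·BCC·CC·BCC·BCC·BCC·BCC·CC·BAA·BAA·CC·BAA·BAA
    A ↦ BAA
    B ↦ CC
    C ↦ BCC

A->BAA, B->CC, C->BCC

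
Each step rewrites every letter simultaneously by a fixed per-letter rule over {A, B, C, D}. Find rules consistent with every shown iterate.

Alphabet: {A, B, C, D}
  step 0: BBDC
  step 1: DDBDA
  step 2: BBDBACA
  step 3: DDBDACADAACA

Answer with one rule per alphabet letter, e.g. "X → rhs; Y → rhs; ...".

  step 2 ⇒ step 3: BBDBACA ⇒ D·D·B·D·ACA·DA·ACA
    A ↦ ACA
    B ↦ D
    C ↦ DA
    D ↦ B

A->ACA, B->D, C->DA, D->B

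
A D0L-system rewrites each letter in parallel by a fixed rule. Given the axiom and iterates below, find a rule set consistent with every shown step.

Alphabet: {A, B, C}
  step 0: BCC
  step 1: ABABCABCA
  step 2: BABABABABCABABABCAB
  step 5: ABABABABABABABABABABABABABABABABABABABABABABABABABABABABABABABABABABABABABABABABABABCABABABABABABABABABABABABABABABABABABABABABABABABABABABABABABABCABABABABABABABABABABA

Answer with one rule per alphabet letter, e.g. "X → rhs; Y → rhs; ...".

  step 1 ⇒ step 2: ABABCABCA ⇒ B·ABA·B·ABA·BCA·B·ABA·BCA·B
    A ↦ B
    B ↦ ABA
    C ↦ BCA

A->B, B->ABA, C->BCA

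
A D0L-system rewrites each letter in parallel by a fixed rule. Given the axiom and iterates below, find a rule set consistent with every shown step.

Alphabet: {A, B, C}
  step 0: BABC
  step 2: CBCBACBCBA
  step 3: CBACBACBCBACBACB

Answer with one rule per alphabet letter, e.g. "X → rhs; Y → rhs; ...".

A->CB, B->A, C->CB

  step 2 ⇒ step 3: CBCBACBCBA ⇒ CB·A·CB·A·CB·CB·A·CB·A·CB
    A ↦ CB
    B ↦ A
    C ↦ CB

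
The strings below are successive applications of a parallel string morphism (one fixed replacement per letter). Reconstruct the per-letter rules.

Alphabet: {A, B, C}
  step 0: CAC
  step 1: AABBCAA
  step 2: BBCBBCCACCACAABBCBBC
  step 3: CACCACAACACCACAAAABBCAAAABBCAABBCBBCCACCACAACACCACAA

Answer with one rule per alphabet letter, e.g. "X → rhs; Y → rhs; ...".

A->BBC, B->CAC, C->AA

  step 2 ⇒ step 3: BBCBBCCACCACAABBCBBC ⇒ CAC·CAC·AA·CAC·CAC·AA·AA·BBC·AA·AA·BBC·AA·BBC·BBC·CAC·CAC·AA·CAC·CAC·AA
    A ↦ BBC
    B ↦ CAC
    C ↦ AA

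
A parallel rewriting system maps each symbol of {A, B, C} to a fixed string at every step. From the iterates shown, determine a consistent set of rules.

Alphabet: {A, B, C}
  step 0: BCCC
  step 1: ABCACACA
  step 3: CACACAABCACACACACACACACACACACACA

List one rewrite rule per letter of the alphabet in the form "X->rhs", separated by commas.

A->CA, B->AB, C->CA

  step 0 ⇒ step 1: BCCC ⇒ AB·CA·CA·CA
    B ↦ AB
    C ↦ CA
    A ↦ CA  (constrained at step 1)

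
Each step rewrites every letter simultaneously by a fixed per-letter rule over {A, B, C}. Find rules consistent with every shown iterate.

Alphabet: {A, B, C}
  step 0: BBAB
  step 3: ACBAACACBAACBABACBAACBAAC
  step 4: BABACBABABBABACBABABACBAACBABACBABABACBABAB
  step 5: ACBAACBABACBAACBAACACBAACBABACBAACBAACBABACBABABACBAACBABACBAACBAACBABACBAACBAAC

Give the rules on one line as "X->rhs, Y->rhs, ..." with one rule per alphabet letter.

A->BA, B->AC, C->B

  step 4 ⇒ step 5: BABACBABABBABACBABABACBAACBABACBABABACBABAB ⇒ AC·BA·AC·BA·B·AC·BA·AC·BA·AC·AC·BA·AC·BA·B·AC·BA·AC·BA·AC·BA·B·AC·BA·BA·B·AC·BA·AC·BA·B·AC·BA·AC·BA·AC·BA·B·AC·BA·AC·BA·AC
    A ↦ BA
    B ↦ AC
    C ↦ B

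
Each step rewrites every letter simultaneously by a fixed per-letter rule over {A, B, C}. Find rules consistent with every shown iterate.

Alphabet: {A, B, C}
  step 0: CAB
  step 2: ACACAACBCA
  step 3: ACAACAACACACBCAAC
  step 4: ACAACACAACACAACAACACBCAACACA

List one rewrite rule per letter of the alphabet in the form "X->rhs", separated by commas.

  step 3 ⇒ step 4: ACAACAACACACBCAAC ⇒ AC·A·AC·AC·A·AC·AC·A·AC·A·AC·A·CBC·A·AC·AC·A
    A ↦ AC
    B ↦ CBC
    C ↦ A

A->AC, B->CBC, C->A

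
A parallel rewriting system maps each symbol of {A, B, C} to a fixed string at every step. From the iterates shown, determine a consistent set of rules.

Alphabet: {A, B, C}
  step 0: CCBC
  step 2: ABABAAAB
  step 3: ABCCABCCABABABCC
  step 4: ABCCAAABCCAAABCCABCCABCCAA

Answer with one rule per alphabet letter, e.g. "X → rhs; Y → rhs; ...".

  step 3 ⇒ step 4: ABCCABCCABABABCC ⇒ AB·CC·A·A·AB·CC·A·A·AB·CC·AB·CC·AB·CC·A·A
    A ↦ AB
    B ↦ CC
    C ↦ A

A->AB, B->CC, C->A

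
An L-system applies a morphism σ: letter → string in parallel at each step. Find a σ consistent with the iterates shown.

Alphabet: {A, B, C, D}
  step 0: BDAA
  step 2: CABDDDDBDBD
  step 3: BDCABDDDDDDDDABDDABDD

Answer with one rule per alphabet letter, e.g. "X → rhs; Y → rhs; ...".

  step 2 ⇒ step 3: CABDDDDBDBD ⇒ BD·C·AB·DD·DD·DD·DD·AB·DD·AB·DD
    A ↦ C
    B ↦ AB
    C ↦ BD
    D ↦ DD

A->C, B->AB, C->BD, D->DD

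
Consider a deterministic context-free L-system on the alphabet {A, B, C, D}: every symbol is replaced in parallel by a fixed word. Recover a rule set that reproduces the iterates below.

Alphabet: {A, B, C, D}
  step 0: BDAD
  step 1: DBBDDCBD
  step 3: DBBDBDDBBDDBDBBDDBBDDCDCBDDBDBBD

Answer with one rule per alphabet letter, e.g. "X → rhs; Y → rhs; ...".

  step 0 ⇒ step 1: BDAD ⇒ DB·BD·DC·BD
    A ↦ DC
    B ↦ DB
    D ↦ BD
    C ↦ AA  (constrained at step 1)

A->DC, B->DB, C->AA, D->BD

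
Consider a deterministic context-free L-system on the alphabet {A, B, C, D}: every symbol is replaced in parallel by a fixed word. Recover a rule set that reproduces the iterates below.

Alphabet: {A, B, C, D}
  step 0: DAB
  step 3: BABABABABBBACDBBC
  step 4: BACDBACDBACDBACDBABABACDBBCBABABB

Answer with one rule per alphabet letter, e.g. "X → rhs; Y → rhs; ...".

  step 3 ⇒ step 4: BABABABABBBACDBBC ⇒ BA·CD·BA·CD·BA·CD·BA·CD·BA·BA·BA·CD·BB·C·BA·BA·BB
    A ↦ CD
    B ↦ BA
    C ↦ BB
    D ↦ C

A->CD, B->BA, C->BB, D->C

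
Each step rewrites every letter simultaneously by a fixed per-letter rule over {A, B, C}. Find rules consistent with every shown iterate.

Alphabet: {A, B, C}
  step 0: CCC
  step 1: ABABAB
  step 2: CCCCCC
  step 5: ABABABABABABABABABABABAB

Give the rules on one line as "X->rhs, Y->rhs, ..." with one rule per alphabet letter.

  step 1 ⇒ step 2: ABABAB ⇒ C·C·C·C·C·C
    A ↦ C
    B ↦ C
  step 0 ⇒ step 1: CCC ⇒ AB·AB·AB
    C ↦ AB

A->C, B->C, C->AB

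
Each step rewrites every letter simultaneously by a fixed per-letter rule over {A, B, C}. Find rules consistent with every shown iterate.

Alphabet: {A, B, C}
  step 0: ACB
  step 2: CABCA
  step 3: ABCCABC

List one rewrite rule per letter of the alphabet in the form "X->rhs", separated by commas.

A->BC, B->C, C->A

  step 2 ⇒ step 3: CABCA ⇒ A·BC·C·A·BC
    A ↦ BC
    B ↦ C
    C ↦ A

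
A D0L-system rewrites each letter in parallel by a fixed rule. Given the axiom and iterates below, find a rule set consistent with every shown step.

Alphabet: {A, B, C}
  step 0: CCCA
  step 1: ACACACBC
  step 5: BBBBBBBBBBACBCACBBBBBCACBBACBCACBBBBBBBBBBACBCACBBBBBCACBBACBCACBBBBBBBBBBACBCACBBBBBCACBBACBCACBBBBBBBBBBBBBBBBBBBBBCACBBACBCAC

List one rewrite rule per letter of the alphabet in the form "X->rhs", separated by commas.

A->BC, B->BB, C->AC

  step 0 ⇒ step 1: CCCA ⇒ AC·AC·AC·BC
    A ↦ BC
    C ↦ AC
    B ↦ BB  (constrained at step 1)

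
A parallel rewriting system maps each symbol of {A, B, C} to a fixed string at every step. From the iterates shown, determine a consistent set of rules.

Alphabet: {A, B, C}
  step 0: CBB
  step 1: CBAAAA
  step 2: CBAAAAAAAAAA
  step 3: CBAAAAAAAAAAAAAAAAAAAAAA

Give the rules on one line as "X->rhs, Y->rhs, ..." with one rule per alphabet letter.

A->AA, B->AA, C->CB

  step 2 ⇒ step 3: CBAAAAAAAAAA ⇒ CB·AA·AA·AA·AA·AA·AA·AA·AA·AA·AA·AA
    A ↦ AA
    B ↦ AA
    C ↦ CB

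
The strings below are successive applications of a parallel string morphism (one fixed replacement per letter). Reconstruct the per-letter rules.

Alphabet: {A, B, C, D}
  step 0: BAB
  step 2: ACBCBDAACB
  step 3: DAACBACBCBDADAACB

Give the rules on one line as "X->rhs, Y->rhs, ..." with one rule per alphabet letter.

  step 2 ⇒ step 3: ACBCBDAACB ⇒ DA·A·CB·A·CB·CB·DA·DA·A·CB
    A ↦ DA
    B ↦ CB
    C ↦ A
    D ↦ CB

A->DA, B->CB, C->A, D->CB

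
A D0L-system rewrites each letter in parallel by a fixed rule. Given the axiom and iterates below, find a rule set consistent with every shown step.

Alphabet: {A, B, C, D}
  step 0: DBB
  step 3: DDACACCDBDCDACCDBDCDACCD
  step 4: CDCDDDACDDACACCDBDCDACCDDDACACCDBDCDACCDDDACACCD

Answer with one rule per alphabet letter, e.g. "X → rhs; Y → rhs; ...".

A->DD, B->BD, C->AC, D->CD

  step 3 ⇒ step 4: DDACACCDBDCDACCDBDCDACCD ⇒ CD·CD·DD·AC·DD·AC·AC·CD·BD·CD·AC·CD·DD·AC·AC·CD·BD·CD·AC·CD·DD·AC·AC·CD
    A ↦ DD
    B ↦ BD
    C ↦ AC
    D ↦ CD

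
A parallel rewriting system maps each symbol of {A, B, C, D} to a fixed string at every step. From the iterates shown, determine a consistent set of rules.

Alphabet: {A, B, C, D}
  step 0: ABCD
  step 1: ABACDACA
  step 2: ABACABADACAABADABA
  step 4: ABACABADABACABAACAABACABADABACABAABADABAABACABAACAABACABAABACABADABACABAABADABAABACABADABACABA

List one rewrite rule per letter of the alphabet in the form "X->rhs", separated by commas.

  step 1 ⇒ step 2: ABACDACA ⇒ ABA·C·ABA·D·ACA·ABA·D·ABA
    A ↦ ABA
    B ↦ C
    C ↦ D
    D ↦ ACA

A->ABA, B->C, C->D, D->ACA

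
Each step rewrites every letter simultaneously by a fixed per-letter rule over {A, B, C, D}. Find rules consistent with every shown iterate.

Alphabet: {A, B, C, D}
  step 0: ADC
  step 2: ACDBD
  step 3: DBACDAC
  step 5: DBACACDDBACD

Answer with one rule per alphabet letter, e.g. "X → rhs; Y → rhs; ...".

  step 2 ⇒ step 3: ACDBD ⇒ D·B·AC·D·AC
    A ↦ D
    B ↦ D
    C ↦ B
    D ↦ AC

A->D, B->D, C->B, D->AC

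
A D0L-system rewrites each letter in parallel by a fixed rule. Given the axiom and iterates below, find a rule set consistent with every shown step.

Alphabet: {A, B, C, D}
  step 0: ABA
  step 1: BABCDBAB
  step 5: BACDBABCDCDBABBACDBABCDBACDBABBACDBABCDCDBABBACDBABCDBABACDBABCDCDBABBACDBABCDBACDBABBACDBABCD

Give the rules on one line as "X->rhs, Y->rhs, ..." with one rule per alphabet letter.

  step 0 ⇒ step 1: ABA ⇒ BAB·CD·BAB
    A ↦ BAB
    B ↦ CD
    C ↦ B  (constrained at step 1)
    D ↦ A  (constrained at step 1)

A->BAB, B->CD, C->B, D->A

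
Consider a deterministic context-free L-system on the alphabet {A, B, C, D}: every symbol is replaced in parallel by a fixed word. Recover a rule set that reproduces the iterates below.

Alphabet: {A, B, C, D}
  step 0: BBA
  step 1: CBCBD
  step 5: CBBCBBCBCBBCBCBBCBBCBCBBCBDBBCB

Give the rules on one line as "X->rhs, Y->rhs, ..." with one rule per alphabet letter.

A->D, B->CB, C->B, D->AC

  step 0 ⇒ step 1: BBA ⇒ CB·CB·D
    A ↦ D
    B ↦ CB
    C ↦ B  (constrained at step 1)
    D ↦ AC  (constrained at step 1)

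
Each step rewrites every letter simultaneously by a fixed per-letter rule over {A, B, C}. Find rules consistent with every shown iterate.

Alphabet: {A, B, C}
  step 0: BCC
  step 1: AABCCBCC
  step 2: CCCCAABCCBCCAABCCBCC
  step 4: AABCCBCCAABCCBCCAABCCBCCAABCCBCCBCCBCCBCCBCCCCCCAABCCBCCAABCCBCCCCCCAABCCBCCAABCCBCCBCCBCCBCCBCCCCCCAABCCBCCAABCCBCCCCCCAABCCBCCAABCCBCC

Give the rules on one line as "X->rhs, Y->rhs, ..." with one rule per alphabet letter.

  step 1 ⇒ step 2: AABCCBCC ⇒ CC·CC·AA·BCC·BCC·AA·BCC·BCC
    A ↦ CC
    B ↦ AA
    C ↦ BCC

A->CC, B->AA, C->BCC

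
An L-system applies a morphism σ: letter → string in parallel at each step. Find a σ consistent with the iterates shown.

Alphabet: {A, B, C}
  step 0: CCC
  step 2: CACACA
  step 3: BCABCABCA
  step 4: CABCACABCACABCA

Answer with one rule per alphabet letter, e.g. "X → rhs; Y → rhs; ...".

  step 3 ⇒ step 4: BCABCABCA ⇒ CA·B·CA·CA·B·CA·CA·B·CA
    A ↦ CA
    B ↦ CA
    C ↦ B

A->CA, B->CA, C->B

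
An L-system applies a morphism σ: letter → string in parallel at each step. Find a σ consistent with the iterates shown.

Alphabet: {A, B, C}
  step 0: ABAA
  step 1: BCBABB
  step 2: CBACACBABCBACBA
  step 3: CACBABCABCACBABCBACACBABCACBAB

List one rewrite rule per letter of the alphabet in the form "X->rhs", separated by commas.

A->B, B->CBA, C->CA

  step 2 ⇒ step 3: CBACACBABCBACBA ⇒ CA·CBA·B·CA·B·CA·CBA·B·CBA·CA·CBA·B·CA·CBA·B
    A ↦ B
    B ↦ CBA
    C ↦ CA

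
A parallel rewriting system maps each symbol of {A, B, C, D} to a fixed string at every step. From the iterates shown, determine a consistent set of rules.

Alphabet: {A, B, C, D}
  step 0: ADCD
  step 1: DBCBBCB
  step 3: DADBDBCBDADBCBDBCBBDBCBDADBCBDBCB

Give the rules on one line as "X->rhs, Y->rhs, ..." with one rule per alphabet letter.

A->DBC, B->DAD, C->BC, D->B

  step 0 ⇒ step 1: ADCD ⇒ DBC·B·BC·B
    A ↦ DBC
    C ↦ BC
    D ↦ B
    B ↦ DAD  (constrained at step 1)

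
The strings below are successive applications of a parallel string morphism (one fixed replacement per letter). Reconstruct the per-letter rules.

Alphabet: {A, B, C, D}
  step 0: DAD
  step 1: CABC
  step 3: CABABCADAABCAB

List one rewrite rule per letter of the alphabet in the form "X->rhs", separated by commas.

  step 0 ⇒ step 1: DAD ⇒ C·AB·C
    A ↦ AB
    D ↦ C
    B ↦ CA  (constrained at step 1)
    C ↦ DA  (constrained at step 1)

A->AB, B->CA, C->DA, D->C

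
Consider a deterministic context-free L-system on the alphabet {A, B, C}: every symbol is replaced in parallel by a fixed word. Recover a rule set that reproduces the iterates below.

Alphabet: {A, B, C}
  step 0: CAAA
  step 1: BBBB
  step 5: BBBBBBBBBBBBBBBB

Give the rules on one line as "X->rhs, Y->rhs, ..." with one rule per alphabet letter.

A->B, B->AC, C->B

  step 0 ⇒ step 1: CAAA ⇒ B·B·B·B
    A ↦ B
    C ↦ B
    B ↦ AC  (constrained at step 1)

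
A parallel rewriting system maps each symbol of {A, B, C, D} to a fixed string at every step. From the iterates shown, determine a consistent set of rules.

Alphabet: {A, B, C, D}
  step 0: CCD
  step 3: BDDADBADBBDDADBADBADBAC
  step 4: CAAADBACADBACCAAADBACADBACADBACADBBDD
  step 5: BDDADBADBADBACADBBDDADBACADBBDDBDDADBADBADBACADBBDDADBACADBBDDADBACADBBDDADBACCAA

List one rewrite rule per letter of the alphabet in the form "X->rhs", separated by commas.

  step 4 ⇒ step 5: CAAADBACADBACCAAADBACADBACADBACADBBDD ⇒ BDD·ADB·ADB·ADB·A·C·ADB·BDD·ADB·A·C·ADB·BDD·BDD·ADB·ADB·ADB·A·C·ADB·BDD·ADB·A·C·ADB·BDD·ADB·A·C·ADB·BDD·ADB·A·C·C·A·A
    A ↦ ADB
    B ↦ C
    C ↦ BDD
    D ↦ A

A->ADB, B->C, C->BDD, D->A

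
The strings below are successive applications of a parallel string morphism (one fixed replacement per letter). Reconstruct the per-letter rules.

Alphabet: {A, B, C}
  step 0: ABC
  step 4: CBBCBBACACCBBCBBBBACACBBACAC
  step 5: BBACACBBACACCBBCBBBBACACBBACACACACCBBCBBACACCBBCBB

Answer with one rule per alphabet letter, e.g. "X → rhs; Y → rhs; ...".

  step 4 ⇒ step 5: CBBCBBACACCBBCBBBBACACBBACAC ⇒ BB·AC·AC·BB·AC·AC·C·BB·C·BB·BB·AC·AC·BB·AC·AC·AC·AC·C·BB·C·BB·AC·AC·C·BB·C·BB
    A ↦ C
    B ↦ AC
    C ↦ BB

A->C, B->AC, C->BB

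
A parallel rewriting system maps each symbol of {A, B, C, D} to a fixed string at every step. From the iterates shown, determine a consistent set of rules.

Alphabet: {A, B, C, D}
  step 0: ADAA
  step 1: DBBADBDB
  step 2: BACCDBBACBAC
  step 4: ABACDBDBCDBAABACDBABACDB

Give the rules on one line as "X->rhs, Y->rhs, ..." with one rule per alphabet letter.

A->DB, B->C, C->A, D->BA

  step 1 ⇒ step 2: DBBADBDB ⇒ BA·C·C·DB·BA·C·BA·C
    A ↦ DB
    B ↦ C
    D ↦ BA
    C ↦ A  (constrained at step 2)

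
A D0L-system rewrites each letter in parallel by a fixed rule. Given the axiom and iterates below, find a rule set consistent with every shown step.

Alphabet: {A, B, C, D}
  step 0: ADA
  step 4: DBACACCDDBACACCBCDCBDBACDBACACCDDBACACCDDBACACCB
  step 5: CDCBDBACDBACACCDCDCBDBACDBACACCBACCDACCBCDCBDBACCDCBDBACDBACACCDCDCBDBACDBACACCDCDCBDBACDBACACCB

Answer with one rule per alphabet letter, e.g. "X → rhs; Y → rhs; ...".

  step 4 ⇒ step 5: DBACACCDDBACACCBCDCBDBACDBACACCDDBACACCDDBACACCB ⇒ CD·CB·DB·AC·DB·AC·AC·CD·CD·CB·DB·AC·DB·AC·AC·CB·AC·CD·AC·CB·CD·CB·DB·AC·CD·CB·DB·AC·DB·AC·AC·CD·CD·CB·DB·AC·DB·AC·AC·CD·CD·CB·DB·AC·DB·AC·AC·CB
    A ↦ DB
    B ↦ CB
    C ↦ AC
    D ↦ CD

A->DB, B->CB, C->AC, D->CD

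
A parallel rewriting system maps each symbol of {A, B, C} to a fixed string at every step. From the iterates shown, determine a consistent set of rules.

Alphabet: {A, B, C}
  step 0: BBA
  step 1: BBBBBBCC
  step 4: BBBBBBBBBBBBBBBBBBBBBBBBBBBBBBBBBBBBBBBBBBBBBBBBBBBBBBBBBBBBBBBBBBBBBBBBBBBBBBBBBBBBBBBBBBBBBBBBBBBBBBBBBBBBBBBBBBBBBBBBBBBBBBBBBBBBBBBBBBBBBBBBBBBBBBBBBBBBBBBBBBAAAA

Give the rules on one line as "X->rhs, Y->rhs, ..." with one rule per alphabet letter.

  step 0 ⇒ step 1: BBA ⇒ BBB·BBB·CC
    A ↦ CC
    B ↦ BBB
    C ↦ A  (constrained at step 1)

A->CC, B->BBB, C->A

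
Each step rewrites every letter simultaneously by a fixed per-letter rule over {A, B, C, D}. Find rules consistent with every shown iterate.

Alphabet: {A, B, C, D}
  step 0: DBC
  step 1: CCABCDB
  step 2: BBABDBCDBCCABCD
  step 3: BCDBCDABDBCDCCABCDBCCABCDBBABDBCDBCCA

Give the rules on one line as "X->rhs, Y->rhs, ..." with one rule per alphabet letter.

A->ABD, B->BCD, C->B, D->CCA

  step 2 ⇒ step 3: BBABDBCDBCCABCD ⇒ BCD·BCD·ABD·BCD·CCA·BCD·B·CCA·BCD·B·B·ABD·BCD·B·CCA
    A ↦ ABD
    B ↦ BCD
    C ↦ B
    D ↦ CCA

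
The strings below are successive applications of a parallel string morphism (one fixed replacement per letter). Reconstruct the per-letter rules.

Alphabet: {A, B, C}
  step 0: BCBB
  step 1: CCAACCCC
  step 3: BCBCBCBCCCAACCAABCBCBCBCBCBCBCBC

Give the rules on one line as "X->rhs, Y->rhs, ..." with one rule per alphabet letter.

  step 0 ⇒ step 1: BCBB ⇒ CC·AA·CC·CC
    B ↦ CC
    C ↦ AA
    A ↦ BC  (constrained at step 1)

A->BC, B->CC, C->AA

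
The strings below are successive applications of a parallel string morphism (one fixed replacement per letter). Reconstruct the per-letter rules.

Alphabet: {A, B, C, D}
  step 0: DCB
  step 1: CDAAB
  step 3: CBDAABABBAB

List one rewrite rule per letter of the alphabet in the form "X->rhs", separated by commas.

  step 0 ⇒ step 1: DCB ⇒ C·DA·AB
    B ↦ AB
    C ↦ DA
    D ↦ C
    A ↦ B  (constrained at step 1)

A->B, B->AB, C->DA, D->C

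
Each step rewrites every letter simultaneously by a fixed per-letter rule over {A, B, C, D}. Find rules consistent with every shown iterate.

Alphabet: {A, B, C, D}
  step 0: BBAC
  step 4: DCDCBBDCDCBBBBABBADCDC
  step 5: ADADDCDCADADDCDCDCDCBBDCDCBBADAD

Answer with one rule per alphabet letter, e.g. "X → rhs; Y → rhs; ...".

  step 4 ⇒ step 5: DCDCBBDCDCBBBBABBADCDC ⇒ A·D·A·D·DC·DC·A·D·A·D·DC·DC·DC·DC·BB·DC·DC·BB·A·D·A·D
    A ↦ BB
    B ↦ DC
    C ↦ D
    D ↦ A

A->BB, B->DC, C->D, D->A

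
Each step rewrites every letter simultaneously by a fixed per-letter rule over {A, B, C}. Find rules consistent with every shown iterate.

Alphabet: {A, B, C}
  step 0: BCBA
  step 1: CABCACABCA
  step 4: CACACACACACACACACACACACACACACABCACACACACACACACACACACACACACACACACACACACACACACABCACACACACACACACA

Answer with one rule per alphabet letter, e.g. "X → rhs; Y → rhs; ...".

  step 0 ⇒ step 1: BCBA ⇒ CAB·CA·CAB·CA
    A ↦ CA
    B ↦ CAB
    C ↦ CA

A->CA, B->CAB, C->CA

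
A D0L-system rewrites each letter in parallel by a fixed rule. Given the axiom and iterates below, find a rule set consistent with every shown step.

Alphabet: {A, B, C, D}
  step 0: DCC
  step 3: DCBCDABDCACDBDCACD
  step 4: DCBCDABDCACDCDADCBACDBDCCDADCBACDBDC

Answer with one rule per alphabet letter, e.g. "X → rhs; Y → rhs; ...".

A->ACD, B->CDA, C->B, D->DC

  step 3 ⇒ step 4: DCBCDABDCACDBDCACD ⇒ DC·B·CDA·B·DC·ACD·CDA·DC·B·ACD·B·DC·CDA·DC·B·ACD·B·DC
    A ↦ ACD
    B ↦ CDA
    C ↦ B
    D ↦ DC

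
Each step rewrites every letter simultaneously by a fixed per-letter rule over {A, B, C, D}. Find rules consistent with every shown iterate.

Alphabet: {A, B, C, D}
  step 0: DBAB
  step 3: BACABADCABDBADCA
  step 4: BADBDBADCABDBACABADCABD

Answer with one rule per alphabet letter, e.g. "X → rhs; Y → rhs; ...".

  step 3 ⇒ step 4: BACABADCABDBADCA ⇒ BA·D·B·D·BA·D·CA·B·D·BA·CA·BA·D·CA·B·D
    A ↦ D
    B ↦ BA
    C ↦ B
    D ↦ CA

A->D, B->BA, C->B, D->CA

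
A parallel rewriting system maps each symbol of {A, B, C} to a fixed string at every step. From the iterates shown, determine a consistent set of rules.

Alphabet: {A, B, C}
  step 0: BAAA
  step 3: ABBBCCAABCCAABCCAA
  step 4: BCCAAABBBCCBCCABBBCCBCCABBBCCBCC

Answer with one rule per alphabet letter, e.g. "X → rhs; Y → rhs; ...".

  step 3 ⇒ step 4: ABBBCCAABCCAABCCAA ⇒ BCC·A·A·A·B·B·BCC·BCC·A·B·B·BCC·BCC·A·B·B·BCC·BCC
    A ↦ BCC
    B ↦ A
    C ↦ B

A->BCC, B->A, C->B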